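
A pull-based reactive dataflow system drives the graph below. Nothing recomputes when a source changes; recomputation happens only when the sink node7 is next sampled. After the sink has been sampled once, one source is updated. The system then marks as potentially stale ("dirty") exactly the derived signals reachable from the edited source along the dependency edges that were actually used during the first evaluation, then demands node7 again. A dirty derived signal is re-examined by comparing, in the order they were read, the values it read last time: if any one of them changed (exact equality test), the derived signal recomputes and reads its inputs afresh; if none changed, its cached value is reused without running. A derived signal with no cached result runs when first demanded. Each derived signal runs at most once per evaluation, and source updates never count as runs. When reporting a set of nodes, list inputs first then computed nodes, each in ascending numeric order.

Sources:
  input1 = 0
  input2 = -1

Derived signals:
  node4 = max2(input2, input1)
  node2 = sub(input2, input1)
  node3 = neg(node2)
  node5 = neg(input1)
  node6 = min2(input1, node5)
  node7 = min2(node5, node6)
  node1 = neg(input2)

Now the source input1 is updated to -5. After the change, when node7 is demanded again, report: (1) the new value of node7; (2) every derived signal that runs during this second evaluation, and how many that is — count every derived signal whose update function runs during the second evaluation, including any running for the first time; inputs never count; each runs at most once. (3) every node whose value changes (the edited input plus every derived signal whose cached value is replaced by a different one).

New value of node7: -5.
Derived signals that run: node5, node6, node7 — 3 in total.
Values that change: input1, node5, node6, node7.

First evaluation (everything demanded from the output):
  node5 = neg(0) = 0
  node6 = min2(0, 0) = 0
  node7 = min2(0, 0) = 0

Propagation after the edit:
  node5: runs — input1 0->-5; result 5.
  node6: runs — input1 0->-5; node5 0->5; result -5.
  node7: runs — node5 0->5; node6 0->-5; result -5.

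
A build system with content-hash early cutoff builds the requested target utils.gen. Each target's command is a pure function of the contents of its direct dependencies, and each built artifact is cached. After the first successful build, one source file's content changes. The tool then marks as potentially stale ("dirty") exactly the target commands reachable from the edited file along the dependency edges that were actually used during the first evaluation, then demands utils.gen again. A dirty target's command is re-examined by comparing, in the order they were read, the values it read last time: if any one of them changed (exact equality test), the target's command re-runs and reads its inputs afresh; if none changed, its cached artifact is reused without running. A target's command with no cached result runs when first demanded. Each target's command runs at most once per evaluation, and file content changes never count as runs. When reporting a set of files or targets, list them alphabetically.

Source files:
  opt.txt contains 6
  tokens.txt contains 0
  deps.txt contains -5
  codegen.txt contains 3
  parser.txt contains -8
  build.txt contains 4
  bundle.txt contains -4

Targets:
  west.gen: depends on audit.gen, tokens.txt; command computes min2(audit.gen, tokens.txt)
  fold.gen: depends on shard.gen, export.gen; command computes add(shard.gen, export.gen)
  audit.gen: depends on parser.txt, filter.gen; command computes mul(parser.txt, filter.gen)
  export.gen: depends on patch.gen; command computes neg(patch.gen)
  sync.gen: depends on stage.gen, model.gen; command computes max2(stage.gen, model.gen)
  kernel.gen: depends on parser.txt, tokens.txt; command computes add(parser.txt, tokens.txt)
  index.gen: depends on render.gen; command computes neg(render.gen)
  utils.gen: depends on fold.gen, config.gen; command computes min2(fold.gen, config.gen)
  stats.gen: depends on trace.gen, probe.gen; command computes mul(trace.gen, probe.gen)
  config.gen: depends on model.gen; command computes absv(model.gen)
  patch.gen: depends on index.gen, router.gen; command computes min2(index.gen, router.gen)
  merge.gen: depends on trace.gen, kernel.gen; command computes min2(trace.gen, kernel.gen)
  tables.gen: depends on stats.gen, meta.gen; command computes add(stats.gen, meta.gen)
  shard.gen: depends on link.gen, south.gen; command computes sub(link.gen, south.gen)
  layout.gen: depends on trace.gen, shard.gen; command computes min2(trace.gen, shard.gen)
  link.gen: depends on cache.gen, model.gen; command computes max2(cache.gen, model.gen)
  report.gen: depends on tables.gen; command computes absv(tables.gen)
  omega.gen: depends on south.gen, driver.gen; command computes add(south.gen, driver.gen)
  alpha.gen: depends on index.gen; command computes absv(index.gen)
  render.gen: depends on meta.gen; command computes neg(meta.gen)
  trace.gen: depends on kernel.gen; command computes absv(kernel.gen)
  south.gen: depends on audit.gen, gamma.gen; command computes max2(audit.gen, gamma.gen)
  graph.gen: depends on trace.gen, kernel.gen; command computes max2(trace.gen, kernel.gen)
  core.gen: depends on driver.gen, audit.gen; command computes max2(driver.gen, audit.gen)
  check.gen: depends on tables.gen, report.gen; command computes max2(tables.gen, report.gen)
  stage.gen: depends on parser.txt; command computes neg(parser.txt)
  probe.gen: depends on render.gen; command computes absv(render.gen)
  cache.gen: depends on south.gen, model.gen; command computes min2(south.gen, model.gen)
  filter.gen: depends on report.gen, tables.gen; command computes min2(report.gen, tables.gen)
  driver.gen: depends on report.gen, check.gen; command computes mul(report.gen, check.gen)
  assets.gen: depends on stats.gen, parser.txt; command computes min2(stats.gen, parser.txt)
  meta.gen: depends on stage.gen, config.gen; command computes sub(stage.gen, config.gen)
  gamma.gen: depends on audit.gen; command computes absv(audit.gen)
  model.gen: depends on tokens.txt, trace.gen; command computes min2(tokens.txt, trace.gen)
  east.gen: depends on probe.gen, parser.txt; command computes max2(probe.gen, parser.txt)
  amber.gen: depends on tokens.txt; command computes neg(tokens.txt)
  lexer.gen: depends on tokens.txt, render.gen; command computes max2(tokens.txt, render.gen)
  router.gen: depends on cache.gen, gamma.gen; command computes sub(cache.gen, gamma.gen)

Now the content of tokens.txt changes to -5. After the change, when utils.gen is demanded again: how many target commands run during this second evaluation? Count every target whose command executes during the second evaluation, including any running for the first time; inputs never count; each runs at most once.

Target commands that run: audit.gen, cache.gen, config.gen, export.gen, filter.gen, fold.gen, gamma.gen, index.gen, kernel.gen, link.gen, meta.gen, model.gen, patch.gen, probe.gen, render.gen, report.gen, router.gen, shard.gen, south.gen, stats.gen, tables.gen, trace.gen, utils.gen — 23 in total.

First evaluation (everything demanded from the output):
  kernel.gen = add(-8, 0) = -8
  stage.gen = neg(-8) = 8
  trace.gen = absv(-8) = 8
  model.gen = min2(0, 8) = 0
  config.gen = absv(0) = 0
  meta.gen = sub(8, 0) = 8
  render.gen = neg(8) = -8
  index.gen = neg(-8) = 8
  probe.gen = absv(-8) = 8
  stats.gen = mul(8, 8) = 64
  tables.gen = add(64, 8) = 72
  report.gen = absv(72) = 72
  filter.gen = min2(72, 72) = 72
  audit.gen = mul(-8, 72) = -576
  gamma.gen = absv(-576) = 576
  south.gen = max2(-576, 576) = 576
  cache.gen = min2(576, 0) = 0
  link.gen = max2(0, 0) = 0
  router.gen = sub(0, 576) = -576
  patch.gen = min2(8, -576) = -576
  export.gen = neg(-576) = 576
  shard.gen = sub(0, 576) = -576
  fold.gen = add(-576, 576) = 0
  utils.gen = min2(0, 0) = 0

Propagation after the edit:
  kernel.gen: runs — tokens.txt 0->-5; result -13.
  trace.gen: runs — kernel.gen -8->-13; result 13.
  model.gen: runs — tokens.txt 0->-5; trace.gen 8->13; result -5.
  config.gen: runs — model.gen 0->-5; result 5.
  meta.gen: runs — config.gen 0->5; result 3.
  render.gen: runs — meta.gen 8->3; result -3.
  index.gen: runs — render.gen -8->-3; result 3.
  probe.gen: runs — render.gen -8->-3; result 3.
  stats.gen: runs — trace.gen 8->13; probe.gen 8->3; result 39.
  tables.gen: runs — stats.gen 64->39; meta.gen 8->3; result 42.
  report.gen: runs — tables.gen 72->42; result 42.
  filter.gen: runs — report.gen 72->42; tables.gen 72->42; result 42.
  audit.gen: runs — filter.gen 72->42; result -336.
  gamma.gen: runs — audit.gen -576->-336; result 336.
  south.gen: runs — audit.gen -576->-336; gamma.gen 576->336; result 336.
  cache.gen: runs — south.gen 576->336; model.gen 0->-5; result -5.
  link.gen: runs — cache.gen 0->-5; model.gen 0->-5; result -5.
  router.gen: runs — cache.gen 0->-5; gamma.gen 576->336; result -341.
  patch.gen: runs — index.gen 8->3; router.gen -576->-341; result -341.
  export.gen: runs — patch.gen -576->-341; result 341.
  shard.gen: runs — link.gen 0->-5; south.gen 576->336; result -341.
  fold.gen: runs — shard.gen -576->-341; export.gen 576->341; result 0 (same value as before).
  utils.gen: runs — config.gen 0->5; result 0 (same value as before).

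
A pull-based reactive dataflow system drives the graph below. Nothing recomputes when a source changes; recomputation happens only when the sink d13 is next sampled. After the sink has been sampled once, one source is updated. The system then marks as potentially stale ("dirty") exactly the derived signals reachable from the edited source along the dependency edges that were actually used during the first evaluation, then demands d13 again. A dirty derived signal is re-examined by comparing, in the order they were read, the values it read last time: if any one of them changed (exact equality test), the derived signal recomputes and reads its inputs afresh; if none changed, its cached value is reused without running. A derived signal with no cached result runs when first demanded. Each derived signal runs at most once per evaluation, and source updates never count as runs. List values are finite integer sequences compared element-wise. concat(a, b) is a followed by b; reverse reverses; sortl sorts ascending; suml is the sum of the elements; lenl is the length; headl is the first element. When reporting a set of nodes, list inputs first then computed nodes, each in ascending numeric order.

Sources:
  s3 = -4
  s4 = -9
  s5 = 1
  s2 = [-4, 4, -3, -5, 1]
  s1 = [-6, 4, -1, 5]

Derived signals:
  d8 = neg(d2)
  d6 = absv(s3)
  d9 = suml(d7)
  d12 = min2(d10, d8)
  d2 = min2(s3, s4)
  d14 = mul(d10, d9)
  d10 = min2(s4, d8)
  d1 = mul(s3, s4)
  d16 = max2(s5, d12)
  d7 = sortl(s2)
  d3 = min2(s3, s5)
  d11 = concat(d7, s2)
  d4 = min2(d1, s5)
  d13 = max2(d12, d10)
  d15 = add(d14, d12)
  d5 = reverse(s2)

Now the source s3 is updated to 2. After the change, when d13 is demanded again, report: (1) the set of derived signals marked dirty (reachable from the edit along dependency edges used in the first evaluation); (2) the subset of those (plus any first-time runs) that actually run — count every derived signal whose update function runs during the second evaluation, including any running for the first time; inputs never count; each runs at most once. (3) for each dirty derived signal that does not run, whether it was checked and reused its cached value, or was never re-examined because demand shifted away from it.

Marked dirty: d2, d8, d10, d12, d13.
Derived signals that run: d2 — 1 in total.
Checked but reused from cache: d8, d10, d12, d13.
Key observation: the change is absorbed at d2 — it re-runs but produces the same value, and the output's value is unchanged.

First evaluation (everything demanded from the output):
  d2 = min2(-4, -9) = -9
  d8 = neg(-9) = 9
  d10 = min2(-9, 9) = -9
  d12 = min2(-9, 9) = -9
  d13 = max2(-9, -9) = -9

Propagation after the edit:
  d2: runs — s3 -4->2; result -9 (same value as before).
  d8: checked — values it read are unchanged (d2 unchanged); reused cached 9 without running.
  d10: checked — values it read are unchanged (s4 unchanged, d8 unchanged); reused cached -9 without running.
  d12: checked — values it read are unchanged (d10 unchanged, d8 unchanged); reused cached -9 without running.
  d13: checked — values it read are unchanged (d12 unchanged, d10 unchanged); reused cached -9 without running.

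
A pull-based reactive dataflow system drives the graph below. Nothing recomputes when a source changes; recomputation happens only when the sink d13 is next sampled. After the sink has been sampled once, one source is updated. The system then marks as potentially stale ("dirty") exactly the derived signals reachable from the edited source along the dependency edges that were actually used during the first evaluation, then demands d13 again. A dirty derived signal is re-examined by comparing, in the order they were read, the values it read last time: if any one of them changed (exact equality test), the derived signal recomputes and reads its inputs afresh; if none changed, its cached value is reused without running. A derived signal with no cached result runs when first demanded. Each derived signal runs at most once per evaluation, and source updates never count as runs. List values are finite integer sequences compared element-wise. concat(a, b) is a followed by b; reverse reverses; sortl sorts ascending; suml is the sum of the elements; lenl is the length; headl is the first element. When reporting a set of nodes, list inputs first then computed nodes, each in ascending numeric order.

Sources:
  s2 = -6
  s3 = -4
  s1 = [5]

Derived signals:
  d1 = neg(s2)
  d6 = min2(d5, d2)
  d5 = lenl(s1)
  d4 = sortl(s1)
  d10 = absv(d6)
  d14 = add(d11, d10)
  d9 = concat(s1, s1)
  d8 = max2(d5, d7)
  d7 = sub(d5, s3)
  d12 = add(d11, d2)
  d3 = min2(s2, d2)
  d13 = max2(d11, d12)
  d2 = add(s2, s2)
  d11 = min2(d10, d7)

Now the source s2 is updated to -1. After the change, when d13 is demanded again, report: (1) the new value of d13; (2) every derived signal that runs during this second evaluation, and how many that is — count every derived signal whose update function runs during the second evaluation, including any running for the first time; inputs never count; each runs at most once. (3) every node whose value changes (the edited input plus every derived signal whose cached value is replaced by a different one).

New value of d13: 2.
Derived signals that run: d2, d6, d10, d11, d12, d13 — 6 in total.
Values that change: s2, d2, d6, d10, d11, d12, d13.

First evaluation (everything demanded from the output):
  d2 = add(-6, -6) = -12
  d5 = lenl([5]) = 1
  d6 = min2(1, -12) = -12
  d7 = sub(1, -4) = 5
  d10 = absv(-12) = 12
  d11 = min2(12, 5) = 5
  d12 = add(5, -12) = -7
  d13 = max2(5, -7) = 5

Propagation after the edit:
  d2: runs — s2 -6->-1; s2 -6->-1; result -2.
  d6: runs — d2 -12->-2; result -2.
  d10: runs — d6 -12->-2; result 2.
  d11: runs — d10 12->2; result 2.
  d12: runs — d11 5->2; d2 -12->-2; result 0.
  d13: runs — d11 5->2; d12 -7->0; result 2.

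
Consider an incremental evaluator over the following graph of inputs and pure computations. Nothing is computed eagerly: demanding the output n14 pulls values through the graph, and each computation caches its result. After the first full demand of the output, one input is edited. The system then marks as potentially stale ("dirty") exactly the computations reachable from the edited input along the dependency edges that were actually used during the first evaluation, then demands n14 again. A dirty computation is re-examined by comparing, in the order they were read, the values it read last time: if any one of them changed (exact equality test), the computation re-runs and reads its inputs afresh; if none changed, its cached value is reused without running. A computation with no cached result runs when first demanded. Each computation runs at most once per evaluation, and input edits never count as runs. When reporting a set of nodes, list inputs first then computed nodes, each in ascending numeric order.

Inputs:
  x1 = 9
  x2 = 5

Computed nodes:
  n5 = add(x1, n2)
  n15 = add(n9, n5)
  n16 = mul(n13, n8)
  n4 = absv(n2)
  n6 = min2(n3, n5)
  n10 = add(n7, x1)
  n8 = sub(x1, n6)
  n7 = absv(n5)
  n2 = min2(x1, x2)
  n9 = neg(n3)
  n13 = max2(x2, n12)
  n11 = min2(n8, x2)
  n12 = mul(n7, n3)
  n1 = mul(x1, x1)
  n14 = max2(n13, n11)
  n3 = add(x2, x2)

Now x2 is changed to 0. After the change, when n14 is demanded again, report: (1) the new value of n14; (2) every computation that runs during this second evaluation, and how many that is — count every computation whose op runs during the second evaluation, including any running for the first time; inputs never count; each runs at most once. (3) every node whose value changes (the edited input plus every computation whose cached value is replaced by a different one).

Initial pass — values computed on the first demand:
  n2 = min2(9, 5) = 5
  n3 = add(5, 5) = 10
  n5 = add(9, 5) = 14
  n6 = min2(10, 14) = 10
  n7 = absv(14) = 14
  n8 = sub(9, 10) = -1
  n11 = min2(-1, 5) = -1
  n12 = mul(14, 10) = 140
  n13 = max2(5, 140) = 140
  n14 = max2(140, -1) = 140

Second demand — change propagation:
  n2: re-runs because x2 5->0; new result 0.
  n3: re-runs because x2 5->0; x2 5->0; new result 0.
  n5: re-runs because n2 5->0; new result 9.
  n6: re-runs because n3 10->0; n5 14->9; new result 0.
  n7: re-runs because n5 14->9; new result 9.
  n8: re-runs because n6 10->0; new result 9.
  n11: re-runs because n8 -1->9; x2 5->0; new result 0.
  n12: re-runs because n7 14->9; n3 10->0; new result 0.
  n13: re-runs because x2 5->0; n12 140->0; new result 0.
  n14: re-runs because n13 140->0; n11 -1->0; new result 0.

n14 now evaluates to 0.
Run set: n2, n3, n5, n6, n7, n8, n11, n12, n13, n14 (10 run).
Changed values: x2, n2, n3, n5, n6, n7, n8, n11, n12, n13, n14.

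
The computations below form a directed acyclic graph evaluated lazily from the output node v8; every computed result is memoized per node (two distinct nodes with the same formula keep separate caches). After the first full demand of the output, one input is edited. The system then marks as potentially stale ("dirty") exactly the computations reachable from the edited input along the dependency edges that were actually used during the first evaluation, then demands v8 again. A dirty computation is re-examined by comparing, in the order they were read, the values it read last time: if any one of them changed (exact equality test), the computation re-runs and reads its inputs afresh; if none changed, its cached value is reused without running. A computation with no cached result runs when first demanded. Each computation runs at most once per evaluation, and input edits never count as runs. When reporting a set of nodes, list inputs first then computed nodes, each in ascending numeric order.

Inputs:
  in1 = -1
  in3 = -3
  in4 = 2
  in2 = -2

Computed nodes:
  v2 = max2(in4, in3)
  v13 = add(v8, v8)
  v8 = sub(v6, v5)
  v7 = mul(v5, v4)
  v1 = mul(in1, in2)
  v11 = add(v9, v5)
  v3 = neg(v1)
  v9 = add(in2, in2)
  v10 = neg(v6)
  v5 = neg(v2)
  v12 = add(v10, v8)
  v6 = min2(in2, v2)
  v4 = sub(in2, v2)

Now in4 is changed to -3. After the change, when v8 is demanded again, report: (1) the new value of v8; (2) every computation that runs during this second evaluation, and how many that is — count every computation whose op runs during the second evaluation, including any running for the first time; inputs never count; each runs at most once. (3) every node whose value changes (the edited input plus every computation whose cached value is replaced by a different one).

Demanding v8 again yields -6.
4 computations run: v2, v5, v6, v8.
The nodes whose values change: in4, v2, v5, v6, v8.

First demand of the output computes:
  v2 = max2(2, -3) = 2
  v5 = neg(2) = -2
  v6 = min2(-2, 2) = -2
  v8 = sub(-2, -2) = 0

After the edit, cleaning proceeds:
  v2: a read changed (in4 2->-3) — executes, giving -3.
  v5: a read changed (v2 2->-3) — executes, giving 3.
  v6: a read changed (v2 2->-3) — executes, giving -3.
  v8: a read changed (v6 -2->-3; v5 -2->3) — executes, giving -6.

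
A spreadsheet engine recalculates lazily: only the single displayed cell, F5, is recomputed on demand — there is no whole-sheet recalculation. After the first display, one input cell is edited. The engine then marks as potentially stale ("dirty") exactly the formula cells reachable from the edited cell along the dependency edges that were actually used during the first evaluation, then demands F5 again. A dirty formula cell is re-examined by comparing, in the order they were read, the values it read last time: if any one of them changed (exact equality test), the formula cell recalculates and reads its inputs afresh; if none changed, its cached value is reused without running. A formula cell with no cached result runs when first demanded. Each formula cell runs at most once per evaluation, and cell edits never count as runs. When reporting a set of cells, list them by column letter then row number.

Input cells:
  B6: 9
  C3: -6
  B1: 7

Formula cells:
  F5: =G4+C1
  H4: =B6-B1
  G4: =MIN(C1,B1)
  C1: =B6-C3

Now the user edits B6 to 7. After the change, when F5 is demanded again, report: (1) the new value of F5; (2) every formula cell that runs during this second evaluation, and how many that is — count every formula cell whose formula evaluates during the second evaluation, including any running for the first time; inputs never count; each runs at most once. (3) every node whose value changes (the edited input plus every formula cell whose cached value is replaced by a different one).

First evaluation (everything demanded from the output):
  C1 = 9 - -6 = 15
  G4 = MIN(15, 7) = 7
  F5 = 7 + 15 = 22

Propagation after the edit:
  C1: runs — B6 9->7; result 13.
  G4: runs — C1 15->13; result 7 (same value as before).
  F5: runs — C1 15->13; result 20.

New value of F5: 20.
Formula cells that run: C1, F5, G4 — 3 in total.
Values that change: B6, C1, F5.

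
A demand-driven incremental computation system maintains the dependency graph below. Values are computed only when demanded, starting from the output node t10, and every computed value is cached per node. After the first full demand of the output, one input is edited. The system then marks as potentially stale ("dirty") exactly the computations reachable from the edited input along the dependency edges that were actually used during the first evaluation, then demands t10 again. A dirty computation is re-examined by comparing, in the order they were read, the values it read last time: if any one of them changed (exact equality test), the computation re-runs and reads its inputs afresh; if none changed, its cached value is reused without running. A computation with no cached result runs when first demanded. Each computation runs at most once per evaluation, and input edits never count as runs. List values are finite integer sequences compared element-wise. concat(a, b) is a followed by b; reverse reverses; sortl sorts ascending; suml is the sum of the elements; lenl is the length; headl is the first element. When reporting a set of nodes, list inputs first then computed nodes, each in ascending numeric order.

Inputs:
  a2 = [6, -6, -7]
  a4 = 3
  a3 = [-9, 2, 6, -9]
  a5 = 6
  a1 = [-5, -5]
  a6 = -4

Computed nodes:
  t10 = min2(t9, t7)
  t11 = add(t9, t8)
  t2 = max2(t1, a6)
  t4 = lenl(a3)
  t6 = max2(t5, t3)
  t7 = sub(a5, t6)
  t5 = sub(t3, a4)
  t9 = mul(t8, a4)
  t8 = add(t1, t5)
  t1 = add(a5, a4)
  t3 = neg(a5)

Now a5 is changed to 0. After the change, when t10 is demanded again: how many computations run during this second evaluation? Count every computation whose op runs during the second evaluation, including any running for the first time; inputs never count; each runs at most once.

Computations that run: t1, t3, t5, t6, t7, t8, t10 — 7 in total.
Key observation: the cutoff stops propagation at t9 — its inputs' values are unchanged, so it reuses its cache.

First evaluation (everything demanded from the output):
  t1 = add(6, 3) = 9
  t3 = neg(6) = -6
  t5 = sub(-6, 3) = -9
  t6 = max2(-9, -6) = -6
  t7 = sub(6, -6) = 12
  t8 = add(9, -9) = 0
  t9 = mul(0, 3) = 0
  t10 = min2(0, 12) = 0

Propagation after the edit:
  t1: runs — a5 6->0; result 3.
  t3: runs — a5 6->0; result 0.
  t5: runs — t3 -6->0; result -3.
  t6: runs — t5 -9->-3; t3 -6->0; result 0.
  t7: runs — a5 6->0; t6 -6->0; result 0.
  t8: runs — t1 9->3; t5 -9->-3; result 0 (same value as before).
  t9: checked — values it read are unchanged (t8 unchanged, a4 unchanged); reused cached 0 without running.
  t10: runs — t7 12->0; result 0 (same value as before).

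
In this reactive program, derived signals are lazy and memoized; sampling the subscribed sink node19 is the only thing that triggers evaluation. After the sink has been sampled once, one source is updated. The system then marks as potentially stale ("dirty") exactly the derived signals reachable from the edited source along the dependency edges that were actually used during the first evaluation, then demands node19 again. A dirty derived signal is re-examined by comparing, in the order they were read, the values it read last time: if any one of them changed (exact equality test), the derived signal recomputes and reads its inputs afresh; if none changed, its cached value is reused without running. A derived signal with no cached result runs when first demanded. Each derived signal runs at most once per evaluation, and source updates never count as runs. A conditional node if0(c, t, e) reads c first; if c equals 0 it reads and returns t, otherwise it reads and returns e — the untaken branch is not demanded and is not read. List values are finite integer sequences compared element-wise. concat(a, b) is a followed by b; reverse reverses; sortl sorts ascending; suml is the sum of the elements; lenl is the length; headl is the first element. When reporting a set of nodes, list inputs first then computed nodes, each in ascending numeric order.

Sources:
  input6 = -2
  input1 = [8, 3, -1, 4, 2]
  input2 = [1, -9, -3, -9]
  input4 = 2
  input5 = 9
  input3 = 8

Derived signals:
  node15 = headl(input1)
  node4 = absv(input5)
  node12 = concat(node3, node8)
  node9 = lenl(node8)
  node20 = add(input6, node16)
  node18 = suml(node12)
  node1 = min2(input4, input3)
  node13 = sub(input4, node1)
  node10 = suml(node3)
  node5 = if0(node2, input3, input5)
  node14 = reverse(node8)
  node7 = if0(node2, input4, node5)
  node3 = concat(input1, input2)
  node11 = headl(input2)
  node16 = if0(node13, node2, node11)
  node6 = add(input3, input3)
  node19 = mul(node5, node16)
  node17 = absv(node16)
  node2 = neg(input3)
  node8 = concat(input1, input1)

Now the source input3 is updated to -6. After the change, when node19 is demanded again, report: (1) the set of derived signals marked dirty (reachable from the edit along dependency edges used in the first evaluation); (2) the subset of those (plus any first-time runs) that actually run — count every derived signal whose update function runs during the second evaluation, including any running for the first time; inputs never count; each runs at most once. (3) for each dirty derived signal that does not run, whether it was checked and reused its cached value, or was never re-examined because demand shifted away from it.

First demand of the output computes:
  node1 = min2(2, 8) = 2
  node2 = neg(8) = -8
  node5 = if0(node2=-8 -> else branch input5) = 9
  node13 = sub(2, 2) = 0
  node16 = if0(node13=0 -> then branch node2) = -8
  node19 = mul(9, -8) = -72

After the edit, cleaning proceeds:
  node1: a read changed (input3 8->-6) — executes, giving -6.
  node2: a read changed (input3 8->-6) — executes, giving 6.
  node5: a read changed (node2 -8->6) — executes, giving 9 — identical to its old value.
  node11: had never run; runs now, result 1.
  node13: a read changed (node1 2->-6) — executes, giving 8.
  node16: a read changed (node13 0->8; node2 -8->6) — executes, giving 1.
  node19: a read changed (node16 -8->1) — executes, giving 9.

Note the branch switch — node11 had no cache and runs now for the first time.

The edit dirties: node1, node2, node5, node13, node16, node19.
7 derived signals run: node1, node2, node5, node11, node13, node16, node19.
No dirty derived signal escaped a run.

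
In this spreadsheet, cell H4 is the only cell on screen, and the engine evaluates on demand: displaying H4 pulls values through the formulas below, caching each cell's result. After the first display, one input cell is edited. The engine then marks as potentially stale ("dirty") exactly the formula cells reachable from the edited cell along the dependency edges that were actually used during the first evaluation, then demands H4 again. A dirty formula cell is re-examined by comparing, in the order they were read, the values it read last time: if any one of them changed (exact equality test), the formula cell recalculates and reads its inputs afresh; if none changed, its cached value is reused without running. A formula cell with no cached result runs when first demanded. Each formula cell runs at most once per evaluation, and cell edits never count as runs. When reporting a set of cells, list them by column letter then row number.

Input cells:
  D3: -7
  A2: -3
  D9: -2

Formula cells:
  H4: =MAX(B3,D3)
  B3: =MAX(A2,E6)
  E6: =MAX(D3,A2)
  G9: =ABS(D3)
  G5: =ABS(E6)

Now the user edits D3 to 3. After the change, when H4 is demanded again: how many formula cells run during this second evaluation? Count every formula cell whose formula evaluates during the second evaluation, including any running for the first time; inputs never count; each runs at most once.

Run set: B3, E6, H4 (3 run).

Initial pass — values computed on the first demand:
  E6 = MAX(-7, -3) = -3
  B3 = MAX(-3, -3) = -3
  H4 = MAX(-3, -7) = -3

Second demand — change propagation:
  E6: re-runs because D3 -7->3; new result 3.
  B3: re-runs because E6 -3->3; new result 3.
  H4: re-runs because B3 -3->3; D3 -7->3; new result 3.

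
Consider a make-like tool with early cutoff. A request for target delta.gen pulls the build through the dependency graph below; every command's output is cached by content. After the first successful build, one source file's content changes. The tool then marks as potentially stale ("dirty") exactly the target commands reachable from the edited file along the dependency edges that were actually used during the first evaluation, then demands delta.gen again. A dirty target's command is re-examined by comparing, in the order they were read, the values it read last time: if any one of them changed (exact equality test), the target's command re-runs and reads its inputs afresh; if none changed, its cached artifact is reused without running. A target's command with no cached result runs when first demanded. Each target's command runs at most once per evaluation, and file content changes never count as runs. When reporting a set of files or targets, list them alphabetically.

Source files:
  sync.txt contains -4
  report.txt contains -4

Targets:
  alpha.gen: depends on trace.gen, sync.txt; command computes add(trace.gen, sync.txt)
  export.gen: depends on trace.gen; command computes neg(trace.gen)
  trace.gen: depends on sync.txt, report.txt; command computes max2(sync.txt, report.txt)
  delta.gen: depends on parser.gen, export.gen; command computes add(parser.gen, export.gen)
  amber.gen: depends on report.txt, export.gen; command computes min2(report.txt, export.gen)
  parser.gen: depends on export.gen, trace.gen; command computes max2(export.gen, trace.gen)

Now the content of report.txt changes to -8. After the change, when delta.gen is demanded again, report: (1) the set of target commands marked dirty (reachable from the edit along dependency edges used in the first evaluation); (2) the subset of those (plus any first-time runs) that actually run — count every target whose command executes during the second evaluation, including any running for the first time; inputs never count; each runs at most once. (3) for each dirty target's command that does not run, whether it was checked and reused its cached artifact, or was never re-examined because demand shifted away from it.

The edit dirties: delta.gen, export.gen, parser.gen, trace.gen.
1 target commands run: trace.gen.
Cache hits after checking: delta.gen, export.gen, parser.gen.
Note the absorption at trace.gen: it re-runs yet its value is the same, leaving the output's value untouched.

First demand of the output computes:
  trace.gen = max2(-4, -4) = -4
  export.gen = neg(-4) = 4
  parser.gen = max2(4, -4) = 4
  delta.gen = add(4, 4) = 8

After the edit, cleaning proceeds:
  trace.gen: a read changed (report.txt -4->-8) — executes, giving -4 — identical to its old value.
  export.gen: dirty, but its reads are unchanged (trace.gen unchanged); cached 4 stands.
  parser.gen: dirty, but its reads are unchanged (export.gen unchanged, trace.gen unchanged); cached 4 stands.
  delta.gen: dirty, but its reads are unchanged (parser.gen unchanged, export.gen unchanged); cached 8 stands.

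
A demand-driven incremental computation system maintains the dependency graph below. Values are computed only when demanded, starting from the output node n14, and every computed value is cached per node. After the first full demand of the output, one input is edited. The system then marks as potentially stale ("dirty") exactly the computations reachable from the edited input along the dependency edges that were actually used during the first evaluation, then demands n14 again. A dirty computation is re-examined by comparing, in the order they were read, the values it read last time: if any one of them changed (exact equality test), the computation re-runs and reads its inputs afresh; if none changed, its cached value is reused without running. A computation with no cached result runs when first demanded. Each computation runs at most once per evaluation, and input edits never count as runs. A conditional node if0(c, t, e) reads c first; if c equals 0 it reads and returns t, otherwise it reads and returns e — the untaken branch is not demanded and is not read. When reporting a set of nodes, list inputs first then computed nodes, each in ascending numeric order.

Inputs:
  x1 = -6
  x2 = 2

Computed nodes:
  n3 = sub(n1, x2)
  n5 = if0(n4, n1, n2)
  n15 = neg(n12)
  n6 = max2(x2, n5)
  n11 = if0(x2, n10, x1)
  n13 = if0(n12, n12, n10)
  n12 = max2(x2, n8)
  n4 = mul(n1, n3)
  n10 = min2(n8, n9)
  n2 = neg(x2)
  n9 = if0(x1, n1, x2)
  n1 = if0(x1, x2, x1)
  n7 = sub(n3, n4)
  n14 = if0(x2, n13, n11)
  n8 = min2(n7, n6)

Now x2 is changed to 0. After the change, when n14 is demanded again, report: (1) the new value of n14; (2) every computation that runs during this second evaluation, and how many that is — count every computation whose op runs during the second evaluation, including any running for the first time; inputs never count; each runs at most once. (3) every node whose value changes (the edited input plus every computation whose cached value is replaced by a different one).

First evaluation (everything demanded from the output):
  n11 = if0(x2=2 -> else branch x1) = -6
  n14 = if0(x2=2 -> else branch n11) = -6

Propagation after the edit:
  n1: demanded for the first time — runs, produces -6.
  n2: demanded for the first time — runs, produces 0.
  n3: demanded for the first time — runs, produces -6.
  n4: demanded for the first time — runs, produces 36.
  n5: demanded for the first time — runs, produces 0.
  n6: demanded for the first time — runs, produces 0.
  n7: demanded for the first time — runs, produces -42.
  n8: demanded for the first time — runs, produces -42.
  n11: marked dirty but never re-examined — demand shifted away from it.
  n12: demanded for the first time — runs, produces 0.
  n13: demanded for the first time — runs, produces 0.
  n14: runs — x2 2->0; result 0.

Key observation: a condition flipped, so demand moved to the other branch — n11 is never re-examined.

New value of n14: 0.
Computations that run: n1, n2, n3, n4, n5, n6, n7, n8, n12, n13, n14 — 11 in total.
Values that change: x2, n14.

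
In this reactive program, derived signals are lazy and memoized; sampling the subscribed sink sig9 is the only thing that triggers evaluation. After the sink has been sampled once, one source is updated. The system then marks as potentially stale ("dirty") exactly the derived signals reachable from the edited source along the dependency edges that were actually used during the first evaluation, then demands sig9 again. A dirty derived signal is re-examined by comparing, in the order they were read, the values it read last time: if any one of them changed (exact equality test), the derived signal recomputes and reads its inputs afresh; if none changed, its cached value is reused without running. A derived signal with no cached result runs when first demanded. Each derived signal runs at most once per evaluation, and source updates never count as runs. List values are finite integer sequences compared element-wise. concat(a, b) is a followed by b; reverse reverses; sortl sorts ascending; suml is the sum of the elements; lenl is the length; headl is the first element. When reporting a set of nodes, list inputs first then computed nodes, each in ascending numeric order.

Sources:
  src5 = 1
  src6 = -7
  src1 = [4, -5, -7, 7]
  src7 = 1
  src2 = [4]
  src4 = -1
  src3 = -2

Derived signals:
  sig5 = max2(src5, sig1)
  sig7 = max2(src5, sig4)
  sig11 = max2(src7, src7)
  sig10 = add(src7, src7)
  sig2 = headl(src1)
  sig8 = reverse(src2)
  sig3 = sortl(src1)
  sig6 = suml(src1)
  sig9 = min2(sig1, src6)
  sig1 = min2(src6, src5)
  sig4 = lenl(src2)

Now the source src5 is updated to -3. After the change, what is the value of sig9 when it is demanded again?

First demand of the output computes:
  sig1 = min2(-7, 1) = -7
  sig9 = min2(-7, -7) = -7

After the edit, cleaning proceeds:
  sig1: a read changed (src5 1->-3) — executes, giving -7 — identical to its old value.
  sig9: dirty, but its reads are unchanged (sig1 unchanged, src6 unchanged); cached -7 stands.

Note the absorption at sig1: it re-runs yet its value is the same, leaving the output's value untouched.

Demanding sig9 again yields -7.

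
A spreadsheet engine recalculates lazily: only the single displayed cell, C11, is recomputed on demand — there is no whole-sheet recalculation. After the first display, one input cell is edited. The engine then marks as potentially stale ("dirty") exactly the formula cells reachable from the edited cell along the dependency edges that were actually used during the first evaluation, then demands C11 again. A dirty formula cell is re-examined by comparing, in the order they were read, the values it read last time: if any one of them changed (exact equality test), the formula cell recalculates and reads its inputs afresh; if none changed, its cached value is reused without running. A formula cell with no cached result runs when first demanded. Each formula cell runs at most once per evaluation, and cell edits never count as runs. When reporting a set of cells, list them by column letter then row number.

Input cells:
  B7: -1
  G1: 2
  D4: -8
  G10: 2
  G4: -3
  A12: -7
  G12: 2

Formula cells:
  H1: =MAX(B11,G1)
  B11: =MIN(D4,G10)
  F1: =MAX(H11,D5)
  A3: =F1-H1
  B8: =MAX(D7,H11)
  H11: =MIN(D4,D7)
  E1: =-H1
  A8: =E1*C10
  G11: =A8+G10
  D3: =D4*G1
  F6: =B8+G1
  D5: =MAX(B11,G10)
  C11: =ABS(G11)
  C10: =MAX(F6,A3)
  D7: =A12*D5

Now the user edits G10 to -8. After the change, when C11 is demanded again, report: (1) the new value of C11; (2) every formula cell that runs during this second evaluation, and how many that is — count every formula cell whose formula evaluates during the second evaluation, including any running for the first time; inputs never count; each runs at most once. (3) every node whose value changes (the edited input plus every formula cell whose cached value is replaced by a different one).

First evaluation (everything demanded from the output):
  B11 = MIN(-8, 2) = -8
  D5 = MAX(-8, 2) = 2
  D7 = -7 * 2 = -14
  H1 = MAX(-8, 2) = 2
  E1 = -(2) = -2
  H11 = MIN(-8, -14) = -14
  B8 = MAX(-14, -14) = -14
  F1 = MAX(-14, 2) = 2
  A3 = 2 - 2 = 0
  F6 = -14 + 2 = -12
  C10 = MAX(-12, 0) = 0
  A8 = -2 * 0 = 0
  G11 = 0 + 2 = 2
  C11 = ABS(2) = 2

Propagation after the edit:
  B11: runs — G10 2->-8; result -8 (same value as before).
  D5: runs — G10 2->-8; result -8.
  D7: runs — D5 2->-8; result 56.
  H1: checked — values it read are unchanged (B11 unchanged, G1 unchanged); reused cached 2 without running.
  E1: checked — values it read are unchanged (H1 unchanged); reused cached -2 without running.
  H11: runs — D7 -14->56; result -8.
  B8: runs — D7 -14->56; H11 -14->-8; result 56.
  F1: runs — H11 -14->-8; D5 2->-8; result -8.
  A3: runs — F1 2->-8; result -10.
  F6: runs — B8 -14->56; result 58.
  C10: runs — F6 -12->58; A3 0->-10; result 58.
  A8: runs — C10 0->58; result -116.
  G11: runs — A8 0->-116; G10 2->-8; result -124.
  C11: runs — G11 2->-124; result 124.

Key observation: the cutoff stops propagation at H1 — its inputs' values are unchanged, so it reuses its cache.

New value of C11: 124.
Formula cells that run: A3, A8, B8, B11, C10, C11, D5, D7, F1, F6, G11, H11 — 12 in total.
Values that change: A3, A8, B8, C10, C11, D5, D7, F1, F6, G10, G11, H11.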